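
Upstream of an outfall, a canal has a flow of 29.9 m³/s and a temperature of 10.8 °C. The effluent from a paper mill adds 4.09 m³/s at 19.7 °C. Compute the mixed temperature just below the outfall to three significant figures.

11.9 °C

Flow-weighted mixing: C = (Q_r C_r + Q_w C_w)/(Q_r + Q_w)
= (29.9×10.8 + 4.09×19.7)/(29.9 + 4.09) = 403.5/33.99 = 11.87 °C.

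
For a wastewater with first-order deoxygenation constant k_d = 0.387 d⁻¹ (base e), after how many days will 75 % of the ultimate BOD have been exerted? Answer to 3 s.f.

y/L₀ = 1 − e^(−k_d t) = 0.75 ⇒ e^(−k_d t) = 0.250
t = −ln(0.250) / 0.387 = 1.386 / 0.387 = 3.582 d.

t ≈ 3.58 d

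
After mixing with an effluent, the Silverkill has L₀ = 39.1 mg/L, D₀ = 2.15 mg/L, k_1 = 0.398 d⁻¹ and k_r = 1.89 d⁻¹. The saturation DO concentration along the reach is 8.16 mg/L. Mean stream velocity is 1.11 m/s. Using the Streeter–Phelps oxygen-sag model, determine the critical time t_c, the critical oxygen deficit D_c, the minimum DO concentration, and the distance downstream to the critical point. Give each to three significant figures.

t_c ≈ 0.889 d; D_c ≈ 5.78 mg/L; min DO ≈ 2.38 mg/L; x_c ≈ 85.3 km

With k_r/k_1 = 4.749 and 1 − D₀(k_r−k_1)/(k_1 L₀) = 0.7939,
t_c = ln(4.749 × 0.7939) / (1.89 − 0.398) = ln(3.770) / 1.492 = 1.327/1.492 = 0.8894 d.
D_c = (k_1/k_r) L₀ e^(−k_1 t_c) = (0.398/1.89) × 39.1 × e^(−0.398×0.8894) = 0.2106 × 39.1 × 0.7019 = 5.779 mg/L.
Minimum DO = C_s − D_c = 8.16 − 5.779 = 2.381 mg/L.
x_c = v t_c = 1.11 m/s × 0.8894 d × 86400 s/d = 85300 m ≈ 85.3 km.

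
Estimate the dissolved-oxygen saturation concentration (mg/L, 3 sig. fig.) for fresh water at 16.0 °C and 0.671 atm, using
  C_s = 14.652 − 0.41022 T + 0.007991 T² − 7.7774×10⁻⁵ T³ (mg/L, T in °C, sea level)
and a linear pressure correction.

C_s ≈ 6.59 mg/L

At sea level: C_s = 14.652 − 0.41022×16.0 + 0.007991×16.0² − 7.7774×10⁻⁵×16.0³ = 9.816 mg/L.
Pressure correction: C_s' = 9.816 × 0.671 = 6.586 mg/L.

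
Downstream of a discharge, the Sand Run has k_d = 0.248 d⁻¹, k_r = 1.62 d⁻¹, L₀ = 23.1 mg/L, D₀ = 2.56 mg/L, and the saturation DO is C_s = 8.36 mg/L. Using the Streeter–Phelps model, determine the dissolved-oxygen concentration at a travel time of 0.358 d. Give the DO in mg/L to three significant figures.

k_d L₀/(k_r−k_d) = 0.248×23.1/(1.62−0.248) = 5.729/1.372 = 4.176 mg/L.
e^(−k_d t) = e^(−0.248×0.3580) = 0.9150; e^(−k_r t) = e^(−1.62×0.3580) = 0.5599.
D = 4.176 × (0.9150 − 0.5599) + 2.56 × 0.5599 = 1.483 + 1.433 = 2.916 mg/L.
DO = C_s − D = 8.36 − 2.916 = 5.444 mg/L.

DO ≈ 5.44 mg/L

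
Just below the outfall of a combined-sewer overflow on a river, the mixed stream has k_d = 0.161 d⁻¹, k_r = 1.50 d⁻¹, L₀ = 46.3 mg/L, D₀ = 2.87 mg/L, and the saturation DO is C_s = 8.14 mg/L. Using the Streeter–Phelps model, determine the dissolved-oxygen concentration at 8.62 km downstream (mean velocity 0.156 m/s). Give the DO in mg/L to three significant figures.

Travel time t = x/v = 8.62 km / (0.156 m/s) = 8620 m / 0.156 m/s = 55260 s = 0.6395 d.
k_d L₀/(k_r−k_d) = 0.161×46.3/(1.50−0.161) = 7.454/1.339 = 5.567 mg/L.
e^(−k_d t) = e^(−0.161×0.6395) = 0.9022; e^(−k_r t) = e^(−1.50×0.6395) = 0.3832.
D = 5.567 × (0.9022 − 0.3832) + 2.87 × 0.3832 = 2.889 + 1.100 = 3.989 mg/L.
DO = C_s − D = 8.14 − 3.989 = 4.151 mg/L.

DO ≈ 4.15 mg/L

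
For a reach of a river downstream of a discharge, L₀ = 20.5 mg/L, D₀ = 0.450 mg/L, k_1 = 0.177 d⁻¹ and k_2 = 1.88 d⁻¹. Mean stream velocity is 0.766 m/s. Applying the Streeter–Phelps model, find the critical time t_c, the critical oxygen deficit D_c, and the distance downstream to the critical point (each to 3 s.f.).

t_c ≈ 1.25 d; D_c ≈ 1.55 mg/L; x_c ≈ 82.6 km

With k_2/k_1 = 10.62 and 1 − D₀(k_2−k_1)/(k_1 L₀) = 0.7888,
t_c = ln(10.62 × 0.7888) / (1.88 − 0.177) = ln(8.378) / 1.703 = 2.126/1.703 = 1.248 d.
D_c = (k_1/k_2) L₀ e^(−k_1 t_c) = (0.177/1.88) × 20.5 × e^(−0.177×1.248) = 0.09415 × 20.5 × 0.8018 = 1.547 mg/L.
x_c = v t_c = 0.766 m/s × 1.248 d × 86400 s/d = 82610 m ≈ 82.6 km.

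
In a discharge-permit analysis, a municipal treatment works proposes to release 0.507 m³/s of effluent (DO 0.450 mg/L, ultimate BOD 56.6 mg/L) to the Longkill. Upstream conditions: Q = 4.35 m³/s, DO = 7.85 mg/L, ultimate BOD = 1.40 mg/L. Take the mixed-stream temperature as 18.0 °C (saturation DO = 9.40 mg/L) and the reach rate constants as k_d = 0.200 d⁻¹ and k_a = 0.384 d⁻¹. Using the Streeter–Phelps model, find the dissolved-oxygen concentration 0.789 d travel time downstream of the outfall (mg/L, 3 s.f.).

Mixed DO = (4.35×7.85 + 0.507×0.450)/(4.35+0.507) = 34.38/4.857 = 7.078 mg/L.
Mixed L₀ = (4.35×1.40 + 0.507×56.6)/(4.857) = 34.79/4.857 = 7.162 mg/L.
Initial deficit D₀ = C_s − DO₀ = 9.40 − 7.078 = 2.322 mg/L.
D(0.789) = [0.200×7.162/(0.384−0.200)](e^(−0.200×0.789) − e^(−0.384×0.789)) + 2.322 e^(−0.384×0.789)
= 7.785 × (0.8540 − 0.7386) + 2.322 × 0.7386 = 2.614 mg/L.
DO = 9.40 − 2.614 = 6.786 mg/L.

DO ≈ 6.79 mg/L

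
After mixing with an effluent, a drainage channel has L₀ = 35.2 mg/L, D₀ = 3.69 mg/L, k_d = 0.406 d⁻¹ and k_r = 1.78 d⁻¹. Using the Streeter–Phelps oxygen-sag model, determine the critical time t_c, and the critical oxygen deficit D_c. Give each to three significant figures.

t_c = [1/(k_r−k_d)] ln[(k_r/k_d)(1 − D₀(k_r−k_d)/(k_d L₀))]
= [1/(1.78−0.406)] ln[(1.78/0.406)(1 − 3.69×1.374/(0.406×35.2))]
= (1/1.374) ln[4.384 × 0.6452] = 0.7278 × ln(2.829) = 0.7278 × 1.040 = 0.7568 d.
D_c = (k_d/k_r) L₀ e^(−k_d t_c) = (0.406/1.78) × 35.2 × e^(−0.406×0.7568) = 0.2281 × 35.2 × 0.7355 = 5.905 mg/L.

t_c ≈ 0.757 d; D_c ≈ 5.90 mg/L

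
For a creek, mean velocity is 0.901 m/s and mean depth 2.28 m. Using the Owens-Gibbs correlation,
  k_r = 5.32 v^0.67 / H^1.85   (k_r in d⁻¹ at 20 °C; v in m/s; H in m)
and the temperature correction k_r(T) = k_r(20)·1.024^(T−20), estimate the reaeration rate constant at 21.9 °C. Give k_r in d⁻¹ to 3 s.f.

k_r ≈ 1.13 d⁻¹

k_r(20) = 5.32 × 0.901^0.67 / 2.28^1.85 = 5.32 × 0.9325 / 4.594 = 1.080 d⁻¹.
k_r(21.9) = 1.080 × 1.024^(21.9−20) = 1.080 × 1.046 = 1.130 d⁻¹.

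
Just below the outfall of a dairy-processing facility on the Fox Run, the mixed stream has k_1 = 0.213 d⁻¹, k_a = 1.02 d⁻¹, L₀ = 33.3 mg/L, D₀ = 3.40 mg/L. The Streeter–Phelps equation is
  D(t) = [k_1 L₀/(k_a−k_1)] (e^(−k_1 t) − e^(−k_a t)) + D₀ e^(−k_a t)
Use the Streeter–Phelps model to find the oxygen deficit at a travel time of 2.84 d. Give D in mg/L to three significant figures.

D ≈ 4.50 mg/L

k_1 L₀/(k_a−k_1) = 0.213×33.3/(1.02−0.213) = 7.093/0.8070 = 8.789 mg/L.
e^(−k_1 t) = e^(−0.213×2.840) = 0.5461; e^(−k_a t) = e^(−1.02×2.840) = 0.05520.
D = 8.789 × (0.5461 − 0.05520) + 3.40 × 0.05520 = 4.315 + 0.1877 = 4.502 mg/L.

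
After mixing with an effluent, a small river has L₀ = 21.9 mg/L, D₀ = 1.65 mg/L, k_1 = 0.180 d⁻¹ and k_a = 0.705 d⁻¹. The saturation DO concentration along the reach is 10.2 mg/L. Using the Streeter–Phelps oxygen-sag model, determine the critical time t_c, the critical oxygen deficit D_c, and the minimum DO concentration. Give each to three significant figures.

t_c ≈ 2.13 d; D_c ≈ 3.81 mg/L; min DO ≈ 6.39 mg/L

At the critical point dD/dt = 0, so k_1 L₀ e^(−k_1 t) = k_a D. Substituting D(t) from the Streeter–Phelps equation and solving for t gives
t_c = ln[(k_a/k_1)(1 − D₀(k_a−k_1)/(k_1 L₀))] / (k_a−k_1).
Here k_a−k_1 = 0.5250 d⁻¹ and 1 − D₀(k_a−k_1)/(k_1 L₀) = 1 − 1.65×0.5250/(0.180×21.9) = 0.7803, so
t_c = ln(3.917 × 0.7803) / 0.5250 = 1.117 / 0.5250 = 2.128 d.
D_c = (k_1/k_a) L₀ e^(−k_1 t_c) = (0.180/0.705) × 21.9 × e^(−0.180×2.128) = 0.2553 × 21.9 × 0.6818 = 3.812 mg/L.
Minimum DO = C_s − D_c = 10.2 − 3.812 = 6.388 mg/L.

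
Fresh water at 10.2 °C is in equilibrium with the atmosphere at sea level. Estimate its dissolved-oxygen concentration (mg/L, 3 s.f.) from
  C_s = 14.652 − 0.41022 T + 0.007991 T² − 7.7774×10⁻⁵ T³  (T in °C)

C_s = 14.652 − 0.41022×10.2 + 0.007991×10.2² − 7.7774×10⁻⁵×10.2³ = 11.22 mg/L.

C_s ≈ 11.2 mg/L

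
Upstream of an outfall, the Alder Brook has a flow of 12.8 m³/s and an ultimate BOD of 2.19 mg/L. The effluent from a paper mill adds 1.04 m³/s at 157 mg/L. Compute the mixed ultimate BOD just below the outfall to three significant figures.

Flow-weighted mixing: C = (Q_r C_r + Q_w C_w)/(Q_r + Q_w)
= (12.8×2.19 + 1.04×157)/(12.8 + 1.04) = 191.3/13.84 = 13.82 mg/L.

13.8 mg/L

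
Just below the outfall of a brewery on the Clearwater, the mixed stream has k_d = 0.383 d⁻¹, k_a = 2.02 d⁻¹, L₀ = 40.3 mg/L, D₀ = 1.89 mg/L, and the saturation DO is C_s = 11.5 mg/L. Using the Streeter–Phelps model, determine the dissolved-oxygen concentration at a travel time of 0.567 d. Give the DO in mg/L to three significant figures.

k_d L₀/(k_a−k_d) = 0.383×40.3/(2.02−0.383) = 15.43/1.637 = 9.429 mg/L.
e^(−k_d t) = e^(−0.383×0.5670) = 0.8048; e^(−k_a t) = e^(−2.02×0.5670) = 0.3181.
D = 9.429 × (0.8048 − 0.3181) + 1.89 × 0.3181 = 4.589 + 0.6012 = 5.190 mg/L.
DO = C_s − D = 11.5 − 5.190 = 6.310 mg/L.

DO ≈ 6.31 mg/L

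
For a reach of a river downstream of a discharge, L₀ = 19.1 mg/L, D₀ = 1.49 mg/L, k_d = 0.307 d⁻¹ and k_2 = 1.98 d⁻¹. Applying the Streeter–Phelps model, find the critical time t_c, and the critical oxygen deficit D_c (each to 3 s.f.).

t_c ≈ 0.783 d; D_c ≈ 2.33 mg/L

At the critical point dD/dt = 0, so k_d L₀ e^(−k_d t) = k_2 D. Substituting D(t) from the Streeter–Phelps equation and solving for t gives
t_c = ln[(k_2/k_d)(1 − D₀(k_2−k_d)/(k_d L₀))] / (k_2−k_d).
Here k_2−k_d = 1.673 d⁻¹ and 1 − D₀(k_2−k_d)/(k_d L₀) = 1 − 1.49×1.673/(0.307×19.1) = 0.5749, so
t_c = ln(6.450 × 0.5749) / 1.673 = 1.310 / 1.673 = 0.7833 d.
L(t_c) = L₀ e^(−k_d t_c) = 19.1 × 0.7863 = 15.02 mg/L, and at the critical point k_2 D_c = k_d L, so D_c = (0.307/1.98) × 15.02 = 2.328 mg/L.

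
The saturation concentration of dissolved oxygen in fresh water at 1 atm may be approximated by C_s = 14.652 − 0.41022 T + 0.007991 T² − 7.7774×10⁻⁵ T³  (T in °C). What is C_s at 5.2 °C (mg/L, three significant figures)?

C_s = 14.652 − 0.41022×5.2 + 0.007991×5.2² − 7.7774×10⁻⁵×5.2³ = 12.72 mg/L.

C_s ≈ 12.7 mg/L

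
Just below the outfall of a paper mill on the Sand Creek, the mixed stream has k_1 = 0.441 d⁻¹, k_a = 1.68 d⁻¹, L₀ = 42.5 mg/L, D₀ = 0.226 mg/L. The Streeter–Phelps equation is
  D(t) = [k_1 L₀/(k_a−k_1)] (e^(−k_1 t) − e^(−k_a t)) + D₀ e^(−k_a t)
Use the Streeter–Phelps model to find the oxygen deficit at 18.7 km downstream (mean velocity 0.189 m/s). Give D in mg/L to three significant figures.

D ≈ 6.95 mg/L

Travel time t = x/v = 18.7 km / (0.189 m/s) = 18700 m / 0.189 m/s = 98940 s = 1.145 d.
k_1 L₀/(k_a−k_1) = 0.441×42.5/(1.68−0.441) = 18.74/1.239 = 15.13 mg/L.
e^(−k_1 t) = e^(−0.441×1.145) = 0.6035; e^(−k_a t) = e^(−1.68×1.145) = 0.1460.
D = 15.13 × (0.6035 − 0.1460) + 0.226 × 0.1460 = 6.920 + 0.03301 = 6.953 mg/L.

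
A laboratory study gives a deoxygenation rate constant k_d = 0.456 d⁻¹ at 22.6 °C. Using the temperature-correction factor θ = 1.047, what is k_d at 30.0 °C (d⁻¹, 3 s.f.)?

k_d ≈ 0.641 d⁻¹

k_d(T₂) = k_d(T₁) · θ^(T₂−T₁) = 0.456 × 1.047^(30.0−22.6)
= 0.456 × 1.047^7.40 = 0.456 × 1.405 = 0.6406 d⁻¹.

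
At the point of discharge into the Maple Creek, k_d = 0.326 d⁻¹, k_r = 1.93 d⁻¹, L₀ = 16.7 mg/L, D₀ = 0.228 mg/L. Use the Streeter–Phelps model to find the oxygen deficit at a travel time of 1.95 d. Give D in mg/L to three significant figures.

D ≈ 1.72 mg/L

k_d L₀/(k_r−k_d) = 0.326×16.7/(1.93−0.326) = 5.444/1.604 = 3.394 mg/L.
e^(−k_d t) = e^(−0.326×1.950) = 0.5296; e^(−k_r t) = e^(−1.93×1.950) = 0.02320.
D = 3.394 × (0.5296 − 0.02320) + 0.228 × 0.02320 = 1.719 + 0.005290 = 1.724 mg/L.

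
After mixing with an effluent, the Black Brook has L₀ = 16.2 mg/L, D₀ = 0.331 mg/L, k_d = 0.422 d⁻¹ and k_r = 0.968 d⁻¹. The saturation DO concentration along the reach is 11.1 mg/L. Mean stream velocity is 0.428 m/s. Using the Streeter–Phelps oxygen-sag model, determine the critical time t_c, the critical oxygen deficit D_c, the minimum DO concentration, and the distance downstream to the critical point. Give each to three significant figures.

With k_r/k_d = 2.294 and 1 − D₀(k_r−k_d)/(k_d L₀) = 0.9736,
t_c = ln(2.294 × 0.9736) / (0.968 − 0.422) = ln(2.233) / 0.5460 = 0.8034/0.5460 = 1.471 d.
L(t_c) = L₀ e^(−k_d t_c) = 16.2 × 0.5374 = 8.706 mg/L, and at the critical point k_r D_c = k_d L, so D_c = (0.422/0.968) × 8.706 = 3.795 mg/L.
Minimum DO = C_s − D_c = 11.1 − 3.795 = 7.305 mg/L.
x_c = v t_c = 0.428 m/s × 1.471 d × 86400 s/d = 54410 m ≈ 54.4 km.

t_c ≈ 1.47 d; D_c ≈ 3.80 mg/L; min DO ≈ 7.30 mg/L; x_c ≈ 54.4 km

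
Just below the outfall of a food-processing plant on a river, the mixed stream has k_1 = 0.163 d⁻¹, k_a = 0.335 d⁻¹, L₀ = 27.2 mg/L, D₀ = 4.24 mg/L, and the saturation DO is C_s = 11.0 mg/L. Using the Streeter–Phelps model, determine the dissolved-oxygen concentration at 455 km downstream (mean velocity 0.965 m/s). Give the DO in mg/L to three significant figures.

Travel time t = x/v = 455 km / (0.965 m/s) = 455000 m / 0.965 m/s = 471500 s = 5.457 d.
k_1 L₀/(k_a−k_1) = 0.163×27.2/(0.335−0.163) = 4.434/0.1720 = 25.78 mg/L.
e^(−k_1 t) = e^(−0.163×5.457) = 0.4109; e^(−k_a t) = e^(−0.335×5.457) = 0.1607.
D = 25.78 × (0.4109 − 0.1607) + 4.24 × 0.1607 = 6.448 + 0.6814 = 7.129 mg/L.
DO = C_s − D = 11.0 − 7.129 = 3.871 mg/L.

DO ≈ 3.87 mg/L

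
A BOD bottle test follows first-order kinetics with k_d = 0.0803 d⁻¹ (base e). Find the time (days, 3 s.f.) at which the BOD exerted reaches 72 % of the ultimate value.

t ≈ 15.9 d

y/L₀ = 1 − e^(−k_d t) = 0.72 ⇒ e^(−k_d t) = 0.280
t = −ln(0.280) / 0.0803 = 1.273 / 0.0803 = 15.85 d.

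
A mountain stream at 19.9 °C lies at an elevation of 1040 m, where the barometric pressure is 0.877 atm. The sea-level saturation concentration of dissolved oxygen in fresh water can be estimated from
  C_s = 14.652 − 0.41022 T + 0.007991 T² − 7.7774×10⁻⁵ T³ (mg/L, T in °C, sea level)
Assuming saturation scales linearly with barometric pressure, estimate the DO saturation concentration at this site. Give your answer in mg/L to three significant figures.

C_s ≈ 7.93 mg/L

At sea level: C_s = 14.652 − 0.41022×19.9 + 0.007991×19.9² − 7.7774×10⁻⁵×19.9³ = 9.040 mg/L.
Pressure correction: C_s' = 9.040 × 0.877 = 7.928 mg/L.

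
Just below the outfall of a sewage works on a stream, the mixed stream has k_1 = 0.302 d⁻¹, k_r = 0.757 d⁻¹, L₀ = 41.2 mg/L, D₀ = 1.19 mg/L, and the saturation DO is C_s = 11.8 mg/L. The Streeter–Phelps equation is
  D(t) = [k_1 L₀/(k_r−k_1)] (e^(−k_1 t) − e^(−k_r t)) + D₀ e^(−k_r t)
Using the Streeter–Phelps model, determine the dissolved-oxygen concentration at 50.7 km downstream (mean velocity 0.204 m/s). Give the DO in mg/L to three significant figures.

Travel time t = x/v = 50.7 km / (0.204 m/s) = 50700 m / 0.204 m/s = 248500 s = 2.876 d.
k_1 L₀/(k_r−k_1) = 0.302×41.2/(0.757−0.302) = 12.44/0.4550 = 27.35 mg/L.
e^(−k_1 t) = e^(−0.302×2.876) = 0.4195; e^(−k_r t) = e^(−0.757×2.876) = 0.1133.
D = 27.35 × (0.4195 − 0.1133) + 1.19 × 0.1133 = 8.373 + 0.1349 = 8.507 mg/L.
DO = C_s − D = 11.8 − 8.507 = 3.293 mg/L.

DO ≈ 3.29 mg/L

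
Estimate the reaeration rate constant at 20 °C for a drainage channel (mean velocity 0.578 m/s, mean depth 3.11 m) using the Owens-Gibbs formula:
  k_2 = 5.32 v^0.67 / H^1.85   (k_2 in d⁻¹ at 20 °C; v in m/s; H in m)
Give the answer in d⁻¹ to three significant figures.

k_2 ≈ 0.452 d⁻¹

k_2 = 5.32 × 0.578^0.67 / 3.11^1.85 = 5.32 × 0.6926 / 8.158 = 0.4516 d⁻¹.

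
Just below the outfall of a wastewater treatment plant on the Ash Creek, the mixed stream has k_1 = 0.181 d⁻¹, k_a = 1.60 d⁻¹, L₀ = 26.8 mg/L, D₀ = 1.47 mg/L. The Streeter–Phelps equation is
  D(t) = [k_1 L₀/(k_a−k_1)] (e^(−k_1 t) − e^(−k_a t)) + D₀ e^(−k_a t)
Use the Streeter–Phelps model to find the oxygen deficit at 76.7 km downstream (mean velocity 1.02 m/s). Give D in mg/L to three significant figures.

D ≈ 2.44 mg/L

Travel time t = x/v = 76.7 km / (1.02 m/s) = 76700 m / 1.02 m/s = 75200 s = 0.8703 d.
k_1 L₀/(k_a−k_1) = 0.181×26.8/(1.60−0.181) = 4.851/1.419 = 3.418 mg/L.
e^(−k_1 t) = e^(−0.181×0.8703) = 0.8543; e^(−k_a t) = e^(−1.60×0.8703) = 0.2484.
D = 3.418 × (0.8543 − 0.2484) + 1.47 × 0.2484 = 2.071 + 0.3652 = 2.436 mg/L.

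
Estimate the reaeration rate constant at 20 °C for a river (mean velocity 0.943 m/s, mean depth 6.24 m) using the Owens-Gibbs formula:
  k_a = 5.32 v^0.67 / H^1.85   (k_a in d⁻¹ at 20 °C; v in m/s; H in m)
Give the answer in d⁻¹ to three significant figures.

k_a = 5.32 × 0.943^0.67 / 6.24^1.85 = 5.32 × 0.9614 / 29.59 = 0.1729 d⁻¹.

k_a ≈ 0.173 d⁻¹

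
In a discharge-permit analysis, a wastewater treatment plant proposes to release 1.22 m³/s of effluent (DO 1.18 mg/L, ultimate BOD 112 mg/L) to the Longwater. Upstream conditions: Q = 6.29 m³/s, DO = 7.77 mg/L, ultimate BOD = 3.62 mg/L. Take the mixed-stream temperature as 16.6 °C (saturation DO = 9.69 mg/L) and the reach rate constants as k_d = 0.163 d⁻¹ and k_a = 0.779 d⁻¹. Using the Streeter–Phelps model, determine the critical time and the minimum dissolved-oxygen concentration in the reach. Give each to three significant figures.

t_c ≈ 1.31 d; minimum DO ≈ 6.10 mg/L

Mixed DO = (6.29×7.77 + 1.22×1.18)/(6.29+1.22) = 50.31/7.510 = 6.699 mg/L.
Mixed L₀ = (6.29×3.62 + 1.22×112)/(7.510) = 159.4/7.510 = 21.23 mg/L.
Initial deficit D₀ = C_s − DO₀ = 9.69 − 6.699 = 2.991 mg/L.
t_c = (1/0.6160) ln[(0.779/0.163)(1 − 2.991×0.6160/(0.163×21.23))] = 1.623 × ln(2.235) = 1.305 d.
D_c = (0.163/0.779) × 21.23 × e^(−0.163×1.305) = 0.2092 × 21.23 × 0.8084 = 3.590 mg/L.
Minimum DO = 9.69 − 3.590 = 6.100 mg/L.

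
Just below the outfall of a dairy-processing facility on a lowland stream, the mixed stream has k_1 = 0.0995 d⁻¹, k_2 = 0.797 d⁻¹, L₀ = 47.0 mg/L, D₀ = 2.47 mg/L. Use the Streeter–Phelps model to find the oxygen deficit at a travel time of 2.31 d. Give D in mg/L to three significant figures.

k_1 L₀/(k_2−k_1) = 0.0995×47.0/(0.797−0.0995) = 4.676/0.6975 = 6.705 mg/L.
e^(−k_1 t) = e^(−0.0995×2.310) = 0.7947; e^(−k_2 t) = e^(−0.797×2.310) = 0.1586.
D = 6.705 × (0.7947 − 0.1586) + 2.47 × 0.1586 = 4.264 + 0.3919 = 4.656 mg/L.

D ≈ 4.66 mg/L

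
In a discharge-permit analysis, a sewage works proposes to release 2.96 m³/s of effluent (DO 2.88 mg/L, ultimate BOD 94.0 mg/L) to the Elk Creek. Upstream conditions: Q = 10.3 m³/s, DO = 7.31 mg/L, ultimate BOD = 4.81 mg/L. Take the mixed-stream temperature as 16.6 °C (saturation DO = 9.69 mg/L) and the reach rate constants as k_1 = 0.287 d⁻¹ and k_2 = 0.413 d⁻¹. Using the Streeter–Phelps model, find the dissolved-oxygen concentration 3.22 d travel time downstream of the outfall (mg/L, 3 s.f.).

Mixed DO = (10.3×7.31 + 2.96×2.88)/(10.3+2.96) = 83.82/13.26 = 6.321 mg/L.
Mixed L₀ = (10.3×4.81 + 2.96×94.0)/(13.26) = 327.8/13.26 = 24.72 mg/L.
Initial deficit D₀ = C_s − DO₀ = 9.69 − 6.321 = 3.369 mg/L.
D(3.22) = [0.287×24.72/(0.413−0.287)](e^(−0.287×3.22) − e^(−0.413×3.22)) + 3.369 e^(−0.413×3.22)
= 56.31 × (0.3969 − 0.2645) + 3.369 × 0.2645 = 8.344 mg/L.
DO = 9.69 − 8.344 = 1.346 mg/L.

DO ≈ 1.35 mg/L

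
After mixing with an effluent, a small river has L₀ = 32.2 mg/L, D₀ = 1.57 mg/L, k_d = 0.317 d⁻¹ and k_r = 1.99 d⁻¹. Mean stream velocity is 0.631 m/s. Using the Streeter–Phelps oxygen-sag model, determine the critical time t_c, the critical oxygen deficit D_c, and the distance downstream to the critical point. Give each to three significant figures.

t_c = [1/(k_r−k_d)] ln[(k_r/k_d)(1 − D₀(k_r−k_d)/(k_d L₀))]
= [1/(1.99−0.317)] ln[(1.99/0.317)(1 − 1.57×1.673/(0.317×32.2))]
= (1/1.673) ln[6.278 × 0.7427] = 0.5977 × ln(4.662) = 0.5977 × 1.539 = 0.9202 d.
D_c = (k_d/k_r) L₀ e^(−k_d t_c) = (0.317/1.99) × 32.2 × e^(−0.317×0.9202) = 0.1593 × 32.2 × 0.7470 = 3.832 mg/L.
x_c = v t_c = 0.631 m/s × 0.9202 d × 86400 s/d = 50170 m ≈ 50.2 km.

t_c ≈ 0.920 d; D_c ≈ 3.83 mg/L; x_c ≈ 50.2 km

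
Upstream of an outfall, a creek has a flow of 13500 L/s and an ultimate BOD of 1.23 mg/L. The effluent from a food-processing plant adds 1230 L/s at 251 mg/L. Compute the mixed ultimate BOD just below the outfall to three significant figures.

Flow-weighted mixing: C = (Q_r C_r + Q_w C_w)/(Q_r + Q_w)
= (13500×1.23 + 1230×251)/(13500 + 1230) = 325300/14730 = 22.09 mg/L.

22.1 mg/L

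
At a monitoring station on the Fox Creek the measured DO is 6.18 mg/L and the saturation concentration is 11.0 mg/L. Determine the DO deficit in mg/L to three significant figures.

D ≈ 4.82 mg/L

D = C_s − C = 11.0 − 6.18 = 4.82 mg/L.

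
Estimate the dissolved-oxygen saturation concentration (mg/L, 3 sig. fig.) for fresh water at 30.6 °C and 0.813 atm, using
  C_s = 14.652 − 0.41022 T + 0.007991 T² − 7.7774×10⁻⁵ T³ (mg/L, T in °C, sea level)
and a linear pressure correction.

At sea level: C_s = 14.652 − 0.41022×30.6 + 0.007991×30.6² − 7.7774×10⁻⁵×30.6³ = 7.353 mg/L.
Pressure correction: C_s' = 7.353 × 0.813 = 5.978 mg/L.

C_s ≈ 5.98 mg/L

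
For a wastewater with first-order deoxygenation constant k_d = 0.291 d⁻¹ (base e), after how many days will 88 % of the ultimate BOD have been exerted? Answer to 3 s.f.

y/L₀ = 1 − e^(−k_d t) = 0.88 ⇒ e^(−k_d t) = 0.120
t = −ln(0.120) / 0.291 = 2.120 / 0.291 = 7.286 d.

t ≈ 7.29 d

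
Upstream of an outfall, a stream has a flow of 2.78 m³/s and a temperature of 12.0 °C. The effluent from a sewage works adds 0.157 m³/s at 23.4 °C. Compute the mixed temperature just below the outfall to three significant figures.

12.6 °C

Flow-weighted mixing: C = (Q_r C_r + Q_w C_w)/(Q_r + Q_w)
= (2.78×12.0 + 0.157×23.4)/(2.78 + 0.157) = 37.03/2.937 = 12.61 °C.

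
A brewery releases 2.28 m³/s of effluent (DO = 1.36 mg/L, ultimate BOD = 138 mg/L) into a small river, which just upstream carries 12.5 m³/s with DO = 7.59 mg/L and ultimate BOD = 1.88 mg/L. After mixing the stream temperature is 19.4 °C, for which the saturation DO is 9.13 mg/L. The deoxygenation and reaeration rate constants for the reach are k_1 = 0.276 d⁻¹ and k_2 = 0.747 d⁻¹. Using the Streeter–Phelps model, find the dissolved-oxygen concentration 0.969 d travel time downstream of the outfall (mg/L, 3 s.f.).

Mixed DO = (12.5×7.59 + 2.28×1.36)/(12.5+2.28) = 97.98/14.78 = 6.629 mg/L.
Mixed L₀ = (12.5×1.88 + 2.28×138)/(14.78) = 338.1/14.78 = 22.88 mg/L.
Initial deficit D₀ = C_s − DO₀ = 9.13 − 6.629 = 2.501 mg/L.
D(0.969) = [0.276×22.88/(0.747−0.276)](e^(−0.276×0.969) − e^(−0.747×0.969)) + 2.501 e^(−0.747×0.969)
= 13.41 × (0.7653 − 0.4849) + 2.501 × 0.4849 = 4.973 mg/L.
DO = 9.13 − 4.973 = 4.157 mg/L.

DO ≈ 4.16 mg/L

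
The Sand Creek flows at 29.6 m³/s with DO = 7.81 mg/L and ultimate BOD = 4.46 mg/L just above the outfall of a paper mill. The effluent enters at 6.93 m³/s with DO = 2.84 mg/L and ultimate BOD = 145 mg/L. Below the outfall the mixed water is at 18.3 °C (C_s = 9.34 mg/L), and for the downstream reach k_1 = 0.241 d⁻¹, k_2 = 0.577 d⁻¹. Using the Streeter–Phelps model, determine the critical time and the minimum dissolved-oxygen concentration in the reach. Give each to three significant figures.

t_c ≈ 2.25 d; minimum DO ≈ 1.78 mg/L

Mixed DO = (29.6×7.81 + 6.93×2.84)/(29.6+6.93) = 250.9/36.53 = 6.867 mg/L.
Mixed L₀ = (29.6×4.46 + 6.93×145)/(36.53) = 1137/36.53 = 31.12 mg/L.
Initial deficit D₀ = C_s − DO₀ = 9.34 − 6.867 = 2.473 mg/L.
t_c = (1/0.3360) ln[(0.577/0.241)(1 − 2.473×0.3360/(0.241×31.12))] = 2.976 × ln(2.129) = 2.249 d.
D_c = (0.241/0.577) × 31.12 × e^(−0.241×2.249) = 0.4177 × 31.12 × 0.5816 = 7.560 mg/L.
Minimum DO = 9.34 − 7.560 = 1.780 mg/L.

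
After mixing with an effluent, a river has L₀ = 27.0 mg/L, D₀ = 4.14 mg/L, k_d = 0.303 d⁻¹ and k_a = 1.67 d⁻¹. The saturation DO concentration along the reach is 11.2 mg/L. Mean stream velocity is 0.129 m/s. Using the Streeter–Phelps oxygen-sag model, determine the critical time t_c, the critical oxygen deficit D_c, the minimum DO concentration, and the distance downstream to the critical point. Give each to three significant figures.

t_c ≈ 0.388 d; D_c ≈ 4.36 mg/L; min DO ≈ 6.84 mg/L; x_c ≈ 4.32 km

At the critical point dD/dt = 0, so k_d L₀ e^(−k_d t) = k_a D. Substituting D(t) from the Streeter–Phelps equation and solving for t gives
t_c = ln[(k_a/k_d)(1 − D₀(k_a−k_d)/(k_d L₀))] / (k_a−k_d).
Here k_a−k_d = 1.367 d⁻¹ and 1 − D₀(k_a−k_d)/(k_d L₀) = 1 − 4.14×1.367/(0.303×27.0) = 0.3082, so
t_c = ln(5.512 × 0.3082) / 1.367 = 0.5299 / 1.367 = 0.3877 d.
D_c = (k_d/k_a) L₀ e^(−k_d t_c) = (0.303/1.67) × 27.0 × e^(−0.303×0.3877) = 0.1814 × 27.0 × 0.8892 = 4.356 mg/L.
Minimum DO = C_s − D_c = 11.2 − 4.356 = 6.844 mg/L.
x_c = v t_c = 0.129 m/s × 0.3877 d × 86400 s/d = 4321 m ≈ 4.32 km.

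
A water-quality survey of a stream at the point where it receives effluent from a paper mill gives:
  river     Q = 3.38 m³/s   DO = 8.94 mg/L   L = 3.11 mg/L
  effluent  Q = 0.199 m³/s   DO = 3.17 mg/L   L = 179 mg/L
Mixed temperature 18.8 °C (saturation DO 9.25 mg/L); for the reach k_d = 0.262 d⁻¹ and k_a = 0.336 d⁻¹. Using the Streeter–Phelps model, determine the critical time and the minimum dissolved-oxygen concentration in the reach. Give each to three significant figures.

Mixed DO = (3.38×8.94 + 0.199×3.17)/(3.38+0.199) = 30.85/3.579 = 8.619 mg/L.
Mixed L₀ = (3.38×3.11 + 0.199×179)/(3.579) = 46.13/3.579 = 12.89 mg/L.
Initial deficit D₀ = C_s − DO₀ = 9.25 − 8.619 = 0.6308 mg/L.
t_c = (1/0.07400) ln[(0.336/0.262)(1 − 0.6308×0.07400/(0.262×12.89))] = 13.51 × ln(1.265) = 3.174 d.
D_c = (0.262/0.336) × 12.89 × e^(−0.262×3.174) = 0.7798 × 12.89 × 0.4354 = 4.376 mg/L.
Minimum DO = 9.25 − 4.376 = 4.874 mg/L.

t_c ≈ 3.17 d; minimum DO ≈ 4.87 mg/L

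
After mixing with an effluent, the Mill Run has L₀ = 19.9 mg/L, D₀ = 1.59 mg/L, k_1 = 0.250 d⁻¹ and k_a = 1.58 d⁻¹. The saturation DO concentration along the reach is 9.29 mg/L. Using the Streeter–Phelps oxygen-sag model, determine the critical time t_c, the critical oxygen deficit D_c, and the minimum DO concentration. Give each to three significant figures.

With k_a/k_1 = 6.320 and 1 − D₀(k_a−k_1)/(k_1 L₀) = 0.5749,
t_c = ln(6.320 × 0.5749) / (1.58 − 0.250) = ln(3.634) / 1.330 = 1.290/1.330 = 0.9701 d.
L(t_c) = L₀ e^(−k_1 t_c) = 19.9 × 0.7846 = 15.61 mg/L, and at the critical point k_a D_c = k_1 L, so D_c = (0.250/1.58) × 15.61 = 2.471 mg/L.
Minimum DO = C_s − D_c = 9.29 − 2.471 = 6.819 mg/L.

t_c ≈ 0.970 d; D_c ≈ 2.47 mg/L; min DO ≈ 6.82 mg/L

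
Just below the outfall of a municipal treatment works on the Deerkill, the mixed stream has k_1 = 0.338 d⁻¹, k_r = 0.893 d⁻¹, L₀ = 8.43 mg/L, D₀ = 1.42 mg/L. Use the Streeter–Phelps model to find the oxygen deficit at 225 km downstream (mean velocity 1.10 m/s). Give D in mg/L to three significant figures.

D ≈ 1.86 mg/L

Travel time t = x/v = 225 km / (1.10 m/s) = 225000 m / 1.10 m/s = 204500 s = 2.367 d.
k_1 L₀/(k_r−k_1) = 0.338×8.43/(0.893−0.338) = 2.849/0.5550 = 5.134 mg/L.
e^(−k_1 t) = e^(−0.338×2.367) = 0.4492; e^(−k_r t) = e^(−0.893×2.367) = 0.1207.
D = 5.134 × (0.4492 − 0.1207) + 1.42 × 0.1207 = 1.687 + 0.1715 = 1.858 mg/L.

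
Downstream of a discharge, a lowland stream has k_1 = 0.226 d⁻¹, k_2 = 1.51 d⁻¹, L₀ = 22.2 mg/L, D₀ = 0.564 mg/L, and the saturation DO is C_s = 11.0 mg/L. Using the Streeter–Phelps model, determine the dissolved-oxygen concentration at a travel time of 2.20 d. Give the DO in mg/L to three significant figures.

DO ≈ 8.74 mg/L

k_1 L₀/(k_2−k_1) = 0.226×22.2/(1.51−0.226) = 5.017/1.284 = 3.907 mg/L.
e^(−k_1 t) = e^(−0.226×2.200) = 0.6082; e^(−k_2 t) = e^(−1.51×2.200) = 0.03608.
D = 3.907 × (0.6082 − 0.03608) + 0.564 × 0.03608 = 2.236 + 0.02035 = 2.256 mg/L.
DO = C_s − D = 11.0 − 2.256 = 8.744 mg/L.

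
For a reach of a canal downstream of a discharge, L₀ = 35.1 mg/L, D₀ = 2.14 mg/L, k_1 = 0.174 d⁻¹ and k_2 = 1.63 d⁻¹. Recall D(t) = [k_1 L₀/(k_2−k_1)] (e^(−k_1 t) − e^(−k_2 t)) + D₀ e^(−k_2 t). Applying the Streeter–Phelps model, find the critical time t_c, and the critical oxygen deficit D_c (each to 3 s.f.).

t_c ≈ 1.05 d; D_c ≈ 3.12 mg/L

At the critical point dD/dt = 0, so k_1 L₀ e^(−k_1 t) = k_2 D. Substituting D(t) from the Streeter–Phelps equation and solving for t gives
t_c = ln[(k_2/k_1)(1 − D₀(k_2−k_1)/(k_1 L₀))] / (k_2−k_1).
Here k_2−k_1 = 1.456 d⁻¹ and 1 − D₀(k_2−k_1)/(k_1 L₀) = 1 − 2.14×1.456/(0.174×35.1) = 0.4898, so
t_c = ln(9.368 × 0.4898) / 1.456 = 1.524 / 1.456 = 1.046 d.
D_c = (k_1/k_2) L₀ e^(−k_1 t_c) = (0.174/1.63) × 35.1 × e^(−0.174×1.046) = 0.1067 × 35.1 × 0.8335 = 3.123 mg/L.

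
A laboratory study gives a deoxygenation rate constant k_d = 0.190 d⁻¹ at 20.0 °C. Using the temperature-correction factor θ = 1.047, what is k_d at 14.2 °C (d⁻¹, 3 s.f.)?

k_d(T₂) = k_d(T₁) · θ^(T₂−T₁) = 0.190 × 1.047^(14.2−20.0)
= 0.190 × 1.047^-5.80 = 0.190 × 0.7661 = 0.1456 d⁻¹.

k_d ≈ 0.146 d⁻¹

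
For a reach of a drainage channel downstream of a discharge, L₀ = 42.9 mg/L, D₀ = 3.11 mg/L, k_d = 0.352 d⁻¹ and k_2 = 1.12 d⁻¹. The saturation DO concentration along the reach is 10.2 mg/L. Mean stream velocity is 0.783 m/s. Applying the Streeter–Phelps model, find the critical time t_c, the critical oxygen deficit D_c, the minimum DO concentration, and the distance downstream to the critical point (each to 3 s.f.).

With k_2/k_d = 3.182 and 1 − D₀(k_2−k_d)/(k_d L₀) = 0.8418,
t_c = ln(3.182 × 0.8418) / (1.12 − 0.352) = ln(2.679) / 0.7680 = 0.9853/0.7680 = 1.283 d.
D_c = (k_d/k_2) L₀ e^(−k_d t_c) = (0.352/1.12) × 42.9 × e^(−0.352×1.283) = 0.3143 × 42.9 × 0.6366 = 8.583 mg/L.
Minimum DO = C_s − D_c = 10.2 − 8.583 = 1.617 mg/L.
x_c = v t_c = 0.783 m/s × 1.283 d × 86400 s/d = 86790 m ≈ 86.8 km.

t_c ≈ 1.28 d; D_c ≈ 8.58 mg/L; min DO ≈ 1.62 mg/L; x_c ≈ 86.8 km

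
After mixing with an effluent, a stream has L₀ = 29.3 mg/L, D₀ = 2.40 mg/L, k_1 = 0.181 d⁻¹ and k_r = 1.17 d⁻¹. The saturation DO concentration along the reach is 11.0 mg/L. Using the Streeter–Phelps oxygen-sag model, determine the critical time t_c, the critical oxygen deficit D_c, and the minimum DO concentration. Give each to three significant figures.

t_c = [1/(k_r−k_1)] ln[(k_r/k_1)(1 − D₀(k_r−k_1)/(k_1 L₀))]
= [1/(1.17−0.181)] ln[(1.17/0.181)(1 − 2.40×0.9890/(0.181×29.3))]
= (1/0.9890) ln[6.464 × 0.5524] = 1.011 × ln(3.571) = 1.011 × 1.273 = 1.287 d.
L(t_c) = L₀ e^(−k_1 t_c) = 29.3 × 0.7922 = 23.21 mg/L, and at the critical point k_r D_c = k_1 L, so D_c = (0.181/1.17) × 23.21 = 3.591 mg/L.
Minimum DO = C_s − D_c = 11.0 − 3.591 = 7.409 mg/L.

t_c ≈ 1.29 d; D_c ≈ 3.59 mg/L; min DO ≈ 7.41 mg/L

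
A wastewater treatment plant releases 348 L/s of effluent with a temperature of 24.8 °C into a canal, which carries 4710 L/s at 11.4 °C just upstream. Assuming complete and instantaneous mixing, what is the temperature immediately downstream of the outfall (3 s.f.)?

Flow-weighted mixing: C = (Q_r C_r + Q_w C_w)/(Q_r + Q_w)
= (4710×11.4 + 348×24.8)/(4710 + 348) = 62320/5058 = 12.32 °C.

12.3 °C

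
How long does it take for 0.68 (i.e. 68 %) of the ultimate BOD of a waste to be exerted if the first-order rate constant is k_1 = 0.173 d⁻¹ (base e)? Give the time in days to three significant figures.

t ≈ 6.59 d

y/L₀ = 1 − e^(−k_1 t) = 0.68 ⇒ e^(−k_1 t) = 0.320
t = −ln(0.320) / 0.173 = 1.139 / 0.173 = 6.586 d.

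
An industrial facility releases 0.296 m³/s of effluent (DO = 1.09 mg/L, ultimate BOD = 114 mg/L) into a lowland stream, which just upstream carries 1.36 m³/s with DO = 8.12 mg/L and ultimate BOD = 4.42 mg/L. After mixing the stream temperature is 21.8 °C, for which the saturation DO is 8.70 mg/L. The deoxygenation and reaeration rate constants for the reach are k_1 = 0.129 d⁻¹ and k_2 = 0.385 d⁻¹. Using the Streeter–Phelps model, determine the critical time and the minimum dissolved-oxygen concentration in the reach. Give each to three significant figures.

t_c ≈ 3.63 d; minimum DO ≈ 3.66 mg/L

Mixed DO = (1.36×8.12 + 0.296×1.09)/(1.36+0.296) = 11.37/1.656 = 6.863 mg/L.
Mixed L₀ = (1.36×4.42 + 0.296×114)/(1.656) = 39.76/1.656 = 24.01 mg/L.
Initial deficit D₀ = C_s − DO₀ = 8.70 − 6.863 = 1.837 mg/L.
t_c = (1/0.2560) ln[(0.385/0.129)(1 − 1.837×0.2560/(0.129×24.01))] = 3.906 × ln(2.531) = 3.628 d.
D_c = (0.129/0.385) × 24.01 × e^(−0.129×3.628) = 0.3351 × 24.01 × 0.6262 = 5.037 mg/L.
Minimum DO = 8.70 − 5.037 = 3.663 mg/L.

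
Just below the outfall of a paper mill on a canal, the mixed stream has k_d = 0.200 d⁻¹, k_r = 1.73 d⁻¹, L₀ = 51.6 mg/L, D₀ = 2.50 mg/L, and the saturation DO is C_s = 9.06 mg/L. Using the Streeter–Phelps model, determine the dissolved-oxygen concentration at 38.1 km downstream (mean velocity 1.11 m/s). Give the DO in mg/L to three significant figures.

Travel time t = x/v = 38.1 km / (1.11 m/s) = 38100 m / 1.11 m/s = 34320 s = 0.3973 d.
k_d L₀/(k_r−k_d) = 0.200×51.6/(1.73−0.200) = 10.32/1.530 = 6.745 mg/L.
e^(−k_d t) = e^(−0.200×0.3973) = 0.9236; e^(−k_r t) = e^(−1.73×0.3973) = 0.5029.
D = 6.745 × (0.9236 − 0.5029) + 2.50 × 0.5029 = 2.838 + 1.257 = 4.095 mg/L.
DO = C_s − D = 9.06 − 4.095 = 4.965 mg/L.

DO ≈ 4.97 mg/L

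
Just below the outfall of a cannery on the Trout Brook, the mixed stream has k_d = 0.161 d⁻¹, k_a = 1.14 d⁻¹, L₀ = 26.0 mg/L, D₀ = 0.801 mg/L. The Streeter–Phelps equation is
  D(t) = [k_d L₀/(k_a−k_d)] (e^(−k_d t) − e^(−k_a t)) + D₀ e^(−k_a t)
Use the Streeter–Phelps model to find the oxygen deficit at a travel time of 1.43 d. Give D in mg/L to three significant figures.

k_d L₀/(k_a−k_d) = 0.161×26.0/(1.14−0.161) = 4.186/0.9790 = 4.276 mg/L.
e^(−k_d t) = e^(−0.161×1.430) = 0.7944; e^(−k_a t) = e^(−1.14×1.430) = 0.1959.
D = 4.276 × (0.7944 − 0.1959) + 0.801 × 0.1959 = 2.559 + 0.1569 = 2.716 mg/L.

D ≈ 2.72 mg/L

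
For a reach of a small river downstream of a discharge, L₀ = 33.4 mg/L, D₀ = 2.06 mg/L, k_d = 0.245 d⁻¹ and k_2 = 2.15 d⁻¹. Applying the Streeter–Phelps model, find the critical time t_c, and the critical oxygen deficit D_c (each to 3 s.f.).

With k_2/k_d = 8.776 and 1 − D₀(k_2−k_d)/(k_d L₀) = 0.5204,
t_c = ln(8.776 × 0.5204) / (2.15 − 0.245) = ln(4.567) / 1.905 = 1.519/1.905 = 0.7973 d.
L(t_c) = L₀ e^(−k_d t_c) = 33.4 × 0.8226 = 27.47 mg/L, and at the critical point k_2 D_c = k_d L, so D_c = (0.245/2.15) × 27.47 = 3.131 mg/L.

t_c ≈ 0.797 d; D_c ≈ 3.13 mg/L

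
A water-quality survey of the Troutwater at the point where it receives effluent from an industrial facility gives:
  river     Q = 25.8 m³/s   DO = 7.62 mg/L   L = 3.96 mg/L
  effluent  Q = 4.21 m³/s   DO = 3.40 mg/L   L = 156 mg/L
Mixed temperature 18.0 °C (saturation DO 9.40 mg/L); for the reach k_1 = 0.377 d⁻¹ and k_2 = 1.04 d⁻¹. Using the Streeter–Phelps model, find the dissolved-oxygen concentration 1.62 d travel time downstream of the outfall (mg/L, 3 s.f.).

Mixed DO = (25.8×7.62 + 4.21×3.40)/(25.8+4.21) = 210.9/30.01 = 7.028 mg/L.
Mixed L₀ = (25.8×3.96 + 4.21×156)/(30.01) = 758.9/30.01 = 25.29 mg/L.
Initial deficit D₀ = C_s − DO₀ = 9.40 − 7.028 = 2.372 mg/L.
D(1.62) = [0.377×25.29/(1.04−0.377)](e^(−0.377×1.62) − e^(−1.04×1.62)) + 2.372 e^(−1.04×1.62)
= 14.38 × (0.5429 − 0.1855) + 2.372 × 0.1855 = 5.580 mg/L.
DO = 9.40 − 5.580 = 3.820 mg/L.

DO ≈ 3.82 mg/L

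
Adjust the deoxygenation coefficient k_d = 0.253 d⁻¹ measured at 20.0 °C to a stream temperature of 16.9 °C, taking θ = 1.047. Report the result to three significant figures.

k_d(T₂) = k_d(T₁) · θ^(T₂−T₁) = 0.253 × 1.047^(16.9−20.0)
= 0.253 × 1.047^-3.10 = 0.253 × 0.8673 = 0.2194 d⁻¹.

k_d ≈ 0.219 d⁻¹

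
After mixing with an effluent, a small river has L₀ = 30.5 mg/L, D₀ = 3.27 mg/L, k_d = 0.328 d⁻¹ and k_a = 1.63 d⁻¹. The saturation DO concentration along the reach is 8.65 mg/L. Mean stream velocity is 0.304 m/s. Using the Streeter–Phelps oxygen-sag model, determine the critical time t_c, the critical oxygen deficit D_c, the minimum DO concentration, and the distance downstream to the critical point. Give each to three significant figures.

With k_a/k_d = 4.970 and 1 − D₀(k_a−k_d)/(k_d L₀) = 0.5744,
t_c = ln(4.970 × 0.5744) / (1.63 − 0.328) = ln(2.855) / 1.302 = 1.049/1.302 = 0.8056 d.
L(t_c) = L₀ e^(−k_d t_c) = 30.5 × 0.7678 = 23.42 mg/L, and at the critical point k_a D_c = k_d L, so D_c = (0.328/1.63) × 23.42 = 4.712 mg/L.
Minimum DO = C_s − D_c = 8.65 − 4.712 = 3.938 mg/L.
x_c = v t_c = 0.304 m/s × 0.8056 d × 86400 s/d = 21160 m ≈ 21.2 km.

t_c ≈ 0.806 d; D_c ≈ 4.71 mg/L; min DO ≈ 3.94 mg/L; x_c ≈ 21.2 km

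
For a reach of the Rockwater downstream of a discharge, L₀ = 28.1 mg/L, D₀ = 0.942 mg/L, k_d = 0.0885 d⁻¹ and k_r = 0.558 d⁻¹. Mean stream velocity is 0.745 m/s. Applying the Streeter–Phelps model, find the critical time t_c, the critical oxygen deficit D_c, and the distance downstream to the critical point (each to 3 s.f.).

t_c ≈ 3.50 d; D_c ≈ 3.27 mg/L; x_c ≈ 226 km

With k_r/k_d = 6.305 and 1 − D₀(k_r−k_d)/(k_d L₀) = 0.8222,
t_c = ln(6.305 × 0.8222) / (0.558 − 0.0885) = ln(5.184) / 0.4695 = 1.646/0.4695 = 3.505 d.
L(t_c) = L₀ e^(−k_d t_c) = 28.1 × 0.7333 = 20.61 mg/L, and at the critical point k_r D_c = k_d L, so D_c = (0.0885/0.558) × 20.61 = 3.268 mg/L.
x_c = v t_c = 0.745 m/s × 3.505 d × 86400 s/d = 225600 m ≈ 226 km.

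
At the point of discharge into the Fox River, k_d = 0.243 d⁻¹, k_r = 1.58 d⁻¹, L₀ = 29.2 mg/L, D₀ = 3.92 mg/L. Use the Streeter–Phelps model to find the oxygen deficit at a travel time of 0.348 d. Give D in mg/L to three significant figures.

k_d L₀/(k_r−k_d) = 0.243×29.2/(1.58−0.243) = 7.096/1.337 = 5.307 mg/L.
e^(−k_d t) = e^(−0.243×0.3480) = 0.9189; e^(−k_r t) = e^(−1.58×0.3480) = 0.5770.
D = 5.307 × (0.9189 − 0.5770) + 3.92 × 0.5770 = 1.814 + 2.262 = 4.076 mg/L.

D ≈ 4.08 mg/L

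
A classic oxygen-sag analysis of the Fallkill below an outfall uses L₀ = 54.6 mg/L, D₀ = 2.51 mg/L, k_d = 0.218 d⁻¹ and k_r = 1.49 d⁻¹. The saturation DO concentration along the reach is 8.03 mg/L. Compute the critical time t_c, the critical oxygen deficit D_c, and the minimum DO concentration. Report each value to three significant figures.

t_c ≈ 1.27 d; D_c ≈ 6.06 mg/L; min DO ≈ 1.97 mg/L

At the critical point dD/dt = 0, so k_d L₀ e^(−k_d t) = k_r D. Substituting D(t) from the Streeter–Phelps equation and solving for t gives
t_c = ln[(k_r/k_d)(1 − D₀(k_r−k_d)/(k_d L₀))] / (k_r−k_d).
Here k_r−k_d = 1.272 d⁻¹ and 1 − D₀(k_r−k_d)/(k_d L₀) = 1 − 2.51×1.272/(0.218×54.6) = 0.7318, so
t_c = ln(6.835 × 0.7318) / 1.272 = 1.610 / 1.272 = 1.266 d.
L(t_c) = L₀ e^(−k_d t_c) = 54.6 × 0.7589 = 41.44 mg/L, and at the critical point k_r D_c = k_d L, so D_c = (0.218/1.49) × 41.44 = 6.062 mg/L.
Minimum DO = C_s − D_c = 8.03 − 6.062 = 1.968 mg/L.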